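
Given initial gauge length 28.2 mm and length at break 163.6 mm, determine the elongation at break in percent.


Elongation = (Lf - L0) / L0 * 100
= (163.6 - 28.2) / 28.2 * 100
= 135.4 / 28.2 * 100
= 480.1%

480.1%


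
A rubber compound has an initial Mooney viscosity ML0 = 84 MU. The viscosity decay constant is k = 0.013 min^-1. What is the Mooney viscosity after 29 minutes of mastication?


ML = ML0 * exp(-k * t)
ML = 84 * exp(-0.013 * 29)
ML = 84 * 0.6859
ML = 57.62 MU

57.62 MU


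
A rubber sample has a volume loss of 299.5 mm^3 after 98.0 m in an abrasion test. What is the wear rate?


Rate = volume_loss / distance
= 299.5 / 98.0
= 3.056 mm^3/m

3.056 mm^3/m


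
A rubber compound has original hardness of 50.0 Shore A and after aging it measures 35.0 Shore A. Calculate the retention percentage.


Retention = aged / original * 100
= 35.0 / 50.0 * 100
= 70.0%

70.0%


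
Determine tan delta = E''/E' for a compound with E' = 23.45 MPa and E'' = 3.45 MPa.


tan delta = E'' / E'
= 3.45 / 23.45
= 0.1471

tan delta = 0.1471


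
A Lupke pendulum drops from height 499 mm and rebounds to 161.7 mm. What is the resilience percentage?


Resilience = h_rebound / h_drop * 100
= 161.7 / 499 * 100
= 32.4%

32.4%


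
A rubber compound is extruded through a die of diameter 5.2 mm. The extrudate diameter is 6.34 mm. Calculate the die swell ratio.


Die swell ratio = D_extrudate / D_die
= 6.34 / 5.2
= 1.219

Die swell = 1.219


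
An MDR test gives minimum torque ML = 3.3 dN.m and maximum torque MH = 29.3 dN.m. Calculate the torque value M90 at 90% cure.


M90 = ML + 0.9 * (MH - ML)
M90 = 3.3 + 0.9 * (29.3 - 3.3)
M90 = 3.3 + 0.9 * 26.0
M90 = 26.7 dN.m

26.7 dN.m


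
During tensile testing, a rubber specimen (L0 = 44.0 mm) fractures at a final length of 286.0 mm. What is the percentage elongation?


Elongation = (Lf - L0) / L0 * 100
= (286.0 - 44.0) / 44.0 * 100
= 242.0 / 44.0 * 100
= 550.0%

550.0%


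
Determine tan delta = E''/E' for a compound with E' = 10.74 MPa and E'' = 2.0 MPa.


tan delta = E'' / E'
= 2.0 / 10.74
= 0.1862

tan delta = 0.1862


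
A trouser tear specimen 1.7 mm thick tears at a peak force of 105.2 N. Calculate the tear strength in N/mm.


Tear strength = force / thickness
= 105.2 / 1.7
= 61.88 N/mm

61.88 N/mm


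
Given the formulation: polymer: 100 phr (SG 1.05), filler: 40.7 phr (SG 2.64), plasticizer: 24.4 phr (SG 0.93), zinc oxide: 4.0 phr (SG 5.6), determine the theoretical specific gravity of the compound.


Sum of weights = 169.1
Volume contributions:
  polymer: 100/1.05 = 95.2381
  filler: 40.7/2.64 = 15.4167
  plasticizer: 24.4/0.93 = 26.2366
  zinc oxide: 4.0/5.6 = 0.7143
Sum of volumes = 137.6056
SG = 169.1 / 137.6056 = 1.229

SG = 1.229


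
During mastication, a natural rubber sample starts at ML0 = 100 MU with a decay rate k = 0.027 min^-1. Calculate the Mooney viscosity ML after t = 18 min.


ML = ML0 * exp(-k * t)
ML = 100 * exp(-0.027 * 18)
ML = 100 * 0.6151
ML = 61.51 MU

61.51 MU


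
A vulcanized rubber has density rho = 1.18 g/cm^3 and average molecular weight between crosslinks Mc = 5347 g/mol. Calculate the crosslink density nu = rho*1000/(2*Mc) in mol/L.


nu = rho * 1000 / (2 * Mc)
nu = 1.18 * 1000 / (2 * 5347)
nu = 1180.0 / 10694
nu = 0.1103 mol/L

0.1103 mol/L


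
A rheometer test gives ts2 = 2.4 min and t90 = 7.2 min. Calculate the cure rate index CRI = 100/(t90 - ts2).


CRI = 100 / (t90 - ts2)
= 100 / (7.2 - 2.4)
= 100 / 4.8
= 20.83 min^-1

20.83 min^-1


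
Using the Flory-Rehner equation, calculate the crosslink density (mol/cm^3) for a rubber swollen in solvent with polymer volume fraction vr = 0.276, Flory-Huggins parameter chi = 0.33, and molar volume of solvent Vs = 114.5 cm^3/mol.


ln(1 - vr) = ln(1 - 0.276) = -0.3230
Numerator = -((-0.3230) + 0.276 + 0.33 * 0.276^2) = 0.0218
Denominator = 114.5 * (0.276^(1/3) - 0.276/2) = 58.7480
nu = 0.0218 / 58.7480 = 3.7152e-04 mol/cm^3

3.7152e-04 mol/cm^3


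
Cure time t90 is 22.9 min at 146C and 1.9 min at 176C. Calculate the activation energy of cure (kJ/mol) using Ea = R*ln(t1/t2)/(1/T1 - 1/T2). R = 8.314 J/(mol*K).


T1 = 419.15 K, T2 = 449.15 K
1/T1 - 1/T2 = 1.5935e-04
ln(t1/t2) = ln(22.9/1.9) = 2.4893
Ea = 8.314 * 2.4893 / 1.5935e-04 = 129874.5086 J/mol
Ea = 129.87 kJ/mol

129.87 kJ/mol


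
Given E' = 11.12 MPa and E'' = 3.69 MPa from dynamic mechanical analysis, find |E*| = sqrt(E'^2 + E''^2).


|E*| = sqrt(E'^2 + E''^2)
= sqrt(11.12^2 + 3.69^2)
= sqrt(123.6544 + 13.6161)
= 11.716 MPa

11.716 MPa


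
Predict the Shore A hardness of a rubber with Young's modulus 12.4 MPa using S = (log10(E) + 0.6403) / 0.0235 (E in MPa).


log10(E) = 0.0235*S - 0.6403  =>  S = (log10(E) + 0.6403) / 0.0235
log10(12.4) = 1.093422
S = (1.093422 + 0.6403) / 0.0235 = 1.733722 / 0.0235
S = 73.8

Shore A = 73.8


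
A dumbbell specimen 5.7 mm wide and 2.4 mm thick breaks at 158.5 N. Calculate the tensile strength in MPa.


Area = width * thickness = 5.7 * 2.4 = 13.68 mm^2
TS = force / area = 158.5 / 13.68 = 11.59 MPa

11.59 MPa


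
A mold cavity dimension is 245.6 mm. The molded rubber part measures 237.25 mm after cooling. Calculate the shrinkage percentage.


Shrinkage = (mold - part) / mold * 100
= (245.6 - 237.25) / 245.6 * 100
= 8.35 / 245.6 * 100
= 3.4%

3.4%


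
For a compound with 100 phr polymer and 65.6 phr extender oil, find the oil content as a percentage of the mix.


Oil % = oil / (100 + oil) * 100
= 65.6 / (100 + 65.6) * 100
= 65.6 / 165.6 * 100
= 39.61%

39.61%


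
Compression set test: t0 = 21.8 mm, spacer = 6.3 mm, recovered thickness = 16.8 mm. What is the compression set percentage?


CS = (t0 - recovered) / (t0 - ts) * 100
= (21.8 - 16.8) / (21.8 - 6.3) * 100
= 5.0 / 15.5 * 100
= 32.3%

32.3%


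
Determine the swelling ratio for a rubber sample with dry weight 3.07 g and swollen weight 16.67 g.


Q = W_swollen / W_dry
Q = 16.67 / 3.07
Q = 5.43

Q = 5.43


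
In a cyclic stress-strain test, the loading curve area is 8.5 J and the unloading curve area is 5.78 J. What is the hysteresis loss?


Hysteresis loss = loading - unloading
= 8.5 - 5.78
= 2.72 J

2.72 J


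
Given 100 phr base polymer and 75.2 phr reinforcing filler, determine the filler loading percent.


Filler % = filler / (rubber + filler) * 100
= 75.2 / (100 + 75.2) * 100
= 75.2 / 175.2 * 100
= 42.92%

42.92%


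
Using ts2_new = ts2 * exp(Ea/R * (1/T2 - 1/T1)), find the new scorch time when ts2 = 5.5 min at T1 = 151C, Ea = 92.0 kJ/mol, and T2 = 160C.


Convert temperatures: T1 = 151 + 273.15 = 424.15 K, T2 = 160 + 273.15 = 433.15 K
ts2_new = 5.5 * exp(92000 / 8.314 * (1/433.15 - 1/424.15))
1/T2 - 1/T1 = -4.8987e-05
ts2_new = 3.2 min

3.2 min


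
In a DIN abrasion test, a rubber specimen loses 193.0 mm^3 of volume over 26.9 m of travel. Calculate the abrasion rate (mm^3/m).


Rate = volume_loss / distance
= 193.0 / 26.9
= 7.175 mm^3/m

7.175 mm^3/m


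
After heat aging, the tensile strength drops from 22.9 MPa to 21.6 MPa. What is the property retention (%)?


Retention = aged / original * 100
= 21.6 / 22.9 * 100
= 94.3%

94.3%


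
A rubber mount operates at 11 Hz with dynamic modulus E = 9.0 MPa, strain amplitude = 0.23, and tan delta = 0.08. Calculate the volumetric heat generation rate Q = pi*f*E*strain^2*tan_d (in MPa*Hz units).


Q = pi * f * E * strain^2 * tan_d
= pi * 11 * 9.0 * 0.23^2 * 0.08
= pi * 11 * 9.0 * 0.0529 * 0.08
= 1.3162

Q = 1.3162


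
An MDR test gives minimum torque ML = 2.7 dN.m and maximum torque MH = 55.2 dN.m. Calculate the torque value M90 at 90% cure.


M90 = ML + 0.9 * (MH - ML)
M90 = 2.7 + 0.9 * (55.2 - 2.7)
M90 = 2.7 + 0.9 * 52.5
M90 = 49.95 dN.m

49.95 dN.m


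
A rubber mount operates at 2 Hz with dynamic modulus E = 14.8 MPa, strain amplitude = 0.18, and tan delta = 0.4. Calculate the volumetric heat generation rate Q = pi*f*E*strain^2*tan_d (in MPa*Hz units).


Q = pi * f * E * strain^2 * tan_d
= pi * 2 * 14.8 * 0.18^2 * 0.4
= pi * 2 * 14.8 * 0.0324 * 0.4
= 1.2052

Q = 1.2052


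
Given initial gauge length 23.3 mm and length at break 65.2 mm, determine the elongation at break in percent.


Elongation = (Lf - L0) / L0 * 100
= (65.2 - 23.3) / 23.3 * 100
= 41.9 / 23.3 * 100
= 179.8%

179.8%


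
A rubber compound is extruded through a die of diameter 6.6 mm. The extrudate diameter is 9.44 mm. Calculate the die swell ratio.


Die swell ratio = D_extrudate / D_die
= 9.44 / 6.6
= 1.43

Die swell = 1.43


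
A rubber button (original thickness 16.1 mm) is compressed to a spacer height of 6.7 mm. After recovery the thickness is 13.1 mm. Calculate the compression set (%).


CS = (t0 - recovered) / (t0 - ts) * 100
= (16.1 - 13.1) / (16.1 - 6.7) * 100
= 3.0 / 9.4 * 100
= 31.9%

31.9%


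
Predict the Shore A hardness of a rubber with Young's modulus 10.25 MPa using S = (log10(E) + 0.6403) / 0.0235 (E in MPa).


log10(E) = 0.0235*S - 0.6403  =>  S = (log10(E) + 0.6403) / 0.0235
log10(10.25) = 1.010724
S = (1.010724 + 0.6403) / 0.0235 = 1.651024 / 0.0235
S = 70.3

Shore A = 70.3


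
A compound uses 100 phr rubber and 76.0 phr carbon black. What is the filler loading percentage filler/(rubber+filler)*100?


Filler % = filler / (rubber + filler) * 100
= 76.0 / (100 + 76.0) * 100
= 76.0 / 176.0 * 100
= 43.18%

43.18%


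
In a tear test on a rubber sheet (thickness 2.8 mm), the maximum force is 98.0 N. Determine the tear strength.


Tear strength = force / thickness
= 98.0 / 2.8
= 35.0 N/mm

35.0 N/mm


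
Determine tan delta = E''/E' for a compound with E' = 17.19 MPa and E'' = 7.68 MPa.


tan delta = E'' / E'
= 7.68 / 17.19
= 0.4468

tan delta = 0.4468


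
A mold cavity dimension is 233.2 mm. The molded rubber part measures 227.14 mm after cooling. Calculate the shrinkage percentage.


Shrinkage = (mold - part) / mold * 100
= (233.2 - 227.14) / 233.2 * 100
= 6.06 / 233.2 * 100
= 2.6%

2.6%


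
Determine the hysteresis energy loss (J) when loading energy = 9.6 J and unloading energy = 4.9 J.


Hysteresis loss = loading - unloading
= 9.6 - 4.9
= 4.7 J

4.7 J


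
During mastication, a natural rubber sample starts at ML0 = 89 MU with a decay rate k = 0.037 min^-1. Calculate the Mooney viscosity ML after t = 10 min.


ML = ML0 * exp(-k * t)
ML = 89 * exp(-0.037 * 10)
ML = 89 * 0.6907
ML = 61.48 MU

61.48 MU


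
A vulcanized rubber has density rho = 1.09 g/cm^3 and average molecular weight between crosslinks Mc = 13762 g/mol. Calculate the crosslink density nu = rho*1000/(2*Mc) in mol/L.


nu = rho * 1000 / (2 * Mc)
nu = 1.09 * 1000 / (2 * 13762)
nu = 1090.0 / 27524
nu = 0.0396 mol/L

0.0396 mol/L


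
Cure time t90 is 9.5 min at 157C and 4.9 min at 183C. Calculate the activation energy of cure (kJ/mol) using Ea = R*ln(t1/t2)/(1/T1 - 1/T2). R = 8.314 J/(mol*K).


T1 = 430.15 K, T2 = 456.15 K
1/T1 - 1/T2 = 1.3251e-04
ln(t1/t2) = ln(9.5/4.9) = 0.6621
Ea = 8.314 * 0.6621 / 1.3251e-04 = 41539.3210 J/mol
Ea = 41.54 kJ/mol

41.54 kJ/mol


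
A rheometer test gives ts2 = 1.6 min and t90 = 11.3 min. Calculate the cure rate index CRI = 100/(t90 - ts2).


CRI = 100 / (t90 - ts2)
= 100 / (11.3 - 1.6)
= 100 / 9.7
= 10.31 min^-1

10.31 min^-1


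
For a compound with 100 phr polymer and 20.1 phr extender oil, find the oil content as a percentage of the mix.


Oil % = oil / (100 + oil) * 100
= 20.1 / (100 + 20.1) * 100
= 20.1 / 120.1 * 100
= 16.74%

16.74%


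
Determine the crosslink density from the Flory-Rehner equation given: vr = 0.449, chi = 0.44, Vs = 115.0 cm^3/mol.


ln(1 - vr) = ln(1 - 0.449) = -0.5960
Numerator = -((-0.5960) + 0.449 + 0.44 * 0.449^2) = 0.0583
Denominator = 115.0 * (0.449^(1/3) - 0.449/2) = 62.2428
nu = 0.0583 / 62.2428 = 9.3691e-04 mol/cm^3

9.3691e-04 mol/cm^3


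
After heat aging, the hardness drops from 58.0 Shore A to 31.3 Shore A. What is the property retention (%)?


Retention = aged / original * 100
= 31.3 / 58.0 * 100
= 54.0%

54.0%


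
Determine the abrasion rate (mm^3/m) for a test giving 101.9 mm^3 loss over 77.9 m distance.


Rate = volume_loss / distance
= 101.9 / 77.9
= 1.308 mm^3/m

1.308 mm^3/m


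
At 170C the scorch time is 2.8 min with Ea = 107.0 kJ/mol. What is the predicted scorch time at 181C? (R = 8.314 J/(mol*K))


Convert temperatures: T1 = 170 + 273.15 = 443.15 K, T2 = 181 + 273.15 = 454.15 K
ts2_new = 2.8 * exp(107000 / 8.314 * (1/454.15 - 1/443.15))
1/T2 - 1/T1 = -5.4657e-05
ts2_new = 1.39 min

1.39 min


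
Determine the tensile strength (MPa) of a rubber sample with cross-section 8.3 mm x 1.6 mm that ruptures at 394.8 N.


Area = width * thickness = 8.3 * 1.6 = 13.28 mm^2
TS = force / area = 394.8 / 13.28 = 29.73 MPa

29.73 MPa


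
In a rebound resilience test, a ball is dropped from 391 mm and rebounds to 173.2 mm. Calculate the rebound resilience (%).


Resilience = h_rebound / h_drop * 100
= 173.2 / 391 * 100
= 44.3%

44.3%


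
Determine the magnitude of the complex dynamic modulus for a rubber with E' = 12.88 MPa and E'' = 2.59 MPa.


|E*| = sqrt(E'^2 + E''^2)
= sqrt(12.88^2 + 2.59^2)
= sqrt(165.8944 + 6.7081)
= 13.138 MPa

13.138 MPa


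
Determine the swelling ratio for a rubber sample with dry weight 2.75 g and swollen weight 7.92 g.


Q = W_swollen / W_dry
Q = 7.92 / 2.75
Q = 2.88

Q = 2.88


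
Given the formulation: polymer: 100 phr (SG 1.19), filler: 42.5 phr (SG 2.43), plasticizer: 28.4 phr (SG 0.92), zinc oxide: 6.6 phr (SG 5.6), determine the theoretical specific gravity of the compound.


Sum of weights = 177.5
Volume contributions:
  polymer: 100/1.19 = 84.0336
  filler: 42.5/2.43 = 17.4897
  plasticizer: 28.4/0.92 = 30.8696
  zinc oxide: 6.6/5.6 = 1.1786
Sum of volumes = 133.5715
SG = 177.5 / 133.5715 = 1.329

SG = 1.329


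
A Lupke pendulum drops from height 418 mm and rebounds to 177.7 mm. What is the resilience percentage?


Resilience = h_rebound / h_drop * 100
= 177.7 / 418 * 100
= 42.5%

42.5%


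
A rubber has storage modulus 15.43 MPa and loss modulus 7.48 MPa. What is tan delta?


tan delta = E'' / E'
= 7.48 / 15.43
= 0.4848

tan delta = 0.4848


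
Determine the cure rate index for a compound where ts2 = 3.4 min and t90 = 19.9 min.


CRI = 100 / (t90 - ts2)
= 100 / (19.9 - 3.4)
= 100 / 16.5
= 6.06 min^-1

6.06 min^-1


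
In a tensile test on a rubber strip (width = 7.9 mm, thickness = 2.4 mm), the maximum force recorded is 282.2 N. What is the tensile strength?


Area = width * thickness = 7.9 * 2.4 = 18.96 mm^2
TS = force / area = 282.2 / 18.96 = 14.88 MPa

14.88 MPa


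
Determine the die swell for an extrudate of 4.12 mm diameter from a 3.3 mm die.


Die swell ratio = D_extrudate / D_die
= 4.12 / 3.3
= 1.248

Die swell = 1.248


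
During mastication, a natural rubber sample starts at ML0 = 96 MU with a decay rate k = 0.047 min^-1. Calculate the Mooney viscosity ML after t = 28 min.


ML = ML0 * exp(-k * t)
ML = 96 * exp(-0.047 * 28)
ML = 96 * 0.2682
ML = 25.75 MU

25.75 MU


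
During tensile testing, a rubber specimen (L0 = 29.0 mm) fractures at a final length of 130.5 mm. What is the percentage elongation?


Elongation = (Lf - L0) / L0 * 100
= (130.5 - 29.0) / 29.0 * 100
= 101.5 / 29.0 * 100
= 350.0%

350.0%


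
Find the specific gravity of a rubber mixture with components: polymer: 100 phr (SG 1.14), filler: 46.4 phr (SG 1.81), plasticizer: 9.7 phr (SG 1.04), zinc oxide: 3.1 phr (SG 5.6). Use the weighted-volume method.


Sum of weights = 159.2
Volume contributions:
  polymer: 100/1.14 = 87.7193
  filler: 46.4/1.81 = 25.6354
  plasticizer: 9.7/1.04 = 9.3269
  zinc oxide: 3.1/5.6 = 0.5536
Sum of volumes = 123.2352
SG = 159.2 / 123.2352 = 1.292

SG = 1.292


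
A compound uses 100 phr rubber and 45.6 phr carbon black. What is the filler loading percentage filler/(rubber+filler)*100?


Filler % = filler / (rubber + filler) * 100
= 45.6 / (100 + 45.6) * 100
= 45.6 / 145.6 * 100
= 31.32%

31.32%


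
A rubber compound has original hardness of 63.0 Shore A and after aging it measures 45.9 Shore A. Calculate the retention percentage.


Retention = aged / original * 100
= 45.9 / 63.0 * 100
= 72.9%

72.9%


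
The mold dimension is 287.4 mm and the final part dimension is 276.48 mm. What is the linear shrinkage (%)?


Shrinkage = (mold - part) / mold * 100
= (287.4 - 276.48) / 287.4 * 100
= 10.92 / 287.4 * 100
= 3.8%

3.8%


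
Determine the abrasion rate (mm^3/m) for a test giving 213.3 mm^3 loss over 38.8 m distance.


Rate = volume_loss / distance
= 213.3 / 38.8
= 5.497 mm^3/m

5.497 mm^3/m


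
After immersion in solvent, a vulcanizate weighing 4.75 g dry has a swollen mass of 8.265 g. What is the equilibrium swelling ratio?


Q = W_swollen / W_dry
Q = 8.265 / 4.75
Q = 1.74

Q = 1.74


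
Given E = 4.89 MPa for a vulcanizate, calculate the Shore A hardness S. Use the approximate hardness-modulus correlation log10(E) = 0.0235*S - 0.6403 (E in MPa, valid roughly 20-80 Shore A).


log10(E) = 0.0235*S - 0.6403  =>  S = (log10(E) + 0.6403) / 0.0235
log10(4.89) = 0.689309
S = (0.689309 + 0.6403) / 0.0235 = 1.329609 / 0.0235
S = 56.6

Shore A = 56.6


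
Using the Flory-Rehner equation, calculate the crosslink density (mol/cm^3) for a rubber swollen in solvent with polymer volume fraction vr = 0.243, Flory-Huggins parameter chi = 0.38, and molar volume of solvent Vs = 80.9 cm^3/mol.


ln(1 - vr) = ln(1 - 0.243) = -0.2784
Numerator = -((-0.2784) + 0.243 + 0.38 * 0.243^2) = 0.0130
Denominator = 80.9 * (0.243^(1/3) - 0.243/2) = 40.6543
nu = 0.0130 / 40.6543 = 3.1862e-04 mol/cm^3

3.1862e-04 mol/cm^3


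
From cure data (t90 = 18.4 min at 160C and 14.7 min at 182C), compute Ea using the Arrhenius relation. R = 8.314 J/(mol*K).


T1 = 433.15 K, T2 = 455.15 K
1/T1 - 1/T2 = 1.1159e-04
ln(t1/t2) = ln(18.4/14.7) = 0.2245
Ea = 8.314 * 0.2245 / 1.1159e-04 = 16726.4079 J/mol
Ea = 16.73 kJ/mol

16.73 kJ/mol


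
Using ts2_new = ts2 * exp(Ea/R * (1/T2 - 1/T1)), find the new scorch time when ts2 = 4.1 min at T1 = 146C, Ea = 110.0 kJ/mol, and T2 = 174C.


Convert temperatures: T1 = 146 + 273.15 = 419.15 K, T2 = 174 + 273.15 = 447.15 K
ts2_new = 4.1 * exp(110000 / 8.314 * (1/447.15 - 1/419.15))
1/T2 - 1/T1 = -1.4939e-04
ts2_new = 0.57 min

0.57 min


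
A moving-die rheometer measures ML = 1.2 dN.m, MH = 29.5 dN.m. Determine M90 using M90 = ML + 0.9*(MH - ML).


M90 = ML + 0.9 * (MH - ML)
M90 = 1.2 + 0.9 * (29.5 - 1.2)
M90 = 1.2 + 0.9 * 28.3
M90 = 26.67 dN.m

26.67 dN.m


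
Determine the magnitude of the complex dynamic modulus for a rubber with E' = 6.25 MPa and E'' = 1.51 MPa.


|E*| = sqrt(E'^2 + E''^2)
= sqrt(6.25^2 + 1.51^2)
= sqrt(39.0625 + 2.2801)
= 6.43 MPa

6.43 MPa


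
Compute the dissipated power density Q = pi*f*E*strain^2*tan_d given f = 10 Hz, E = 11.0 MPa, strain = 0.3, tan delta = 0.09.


Q = pi * f * E * strain^2 * tan_d
= pi * 10 * 11.0 * 0.3^2 * 0.09
= pi * 10 * 11.0 * 0.0900 * 0.09
= 2.7992

Q = 2.7992


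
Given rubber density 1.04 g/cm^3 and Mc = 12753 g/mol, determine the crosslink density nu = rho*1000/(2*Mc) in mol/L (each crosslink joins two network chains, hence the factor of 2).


nu = rho * 1000 / (2 * Mc)
nu = 1.04 * 1000 / (2 * 12753)
nu = 1040.0 / 25506
nu = 0.0408 mol/L

0.0408 mol/L


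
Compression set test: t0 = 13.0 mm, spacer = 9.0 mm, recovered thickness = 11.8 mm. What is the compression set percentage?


CS = (t0 - recovered) / (t0 - ts) * 100
= (13.0 - 11.8) / (13.0 - 9.0) * 100
= 1.2 / 4.0 * 100
= 30.0%

30.0%


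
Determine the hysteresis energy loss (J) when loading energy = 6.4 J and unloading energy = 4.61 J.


Hysteresis loss = loading - unloading
= 6.4 - 4.61
= 1.79 J

1.79 J


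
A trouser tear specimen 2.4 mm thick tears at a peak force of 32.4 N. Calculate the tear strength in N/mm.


Tear strength = force / thickness
= 32.4 / 2.4
= 13.5 N/mm

13.5 N/mm


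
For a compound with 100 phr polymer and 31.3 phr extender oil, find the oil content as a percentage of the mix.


Oil % = oil / (100 + oil) * 100
= 31.3 / (100 + 31.3) * 100
= 31.3 / 131.3 * 100
= 23.84%

23.84%


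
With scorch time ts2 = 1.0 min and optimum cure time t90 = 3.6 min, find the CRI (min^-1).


CRI = 100 / (t90 - ts2)
= 100 / (3.6 - 1.0)
= 100 / 2.6
= 38.46 min^-1

38.46 min^-1


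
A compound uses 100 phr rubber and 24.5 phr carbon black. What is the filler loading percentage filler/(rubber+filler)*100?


Filler % = filler / (rubber + filler) * 100
= 24.5 / (100 + 24.5) * 100
= 24.5 / 124.5 * 100
= 19.68%

19.68%


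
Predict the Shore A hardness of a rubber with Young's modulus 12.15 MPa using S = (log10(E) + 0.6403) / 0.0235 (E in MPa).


log10(E) = 0.0235*S - 0.6403  =>  S = (log10(E) + 0.6403) / 0.0235
log10(12.15) = 1.084576
S = (1.084576 + 0.6403) / 0.0235 = 1.724876 / 0.0235
S = 73.4

Shore A = 73.4


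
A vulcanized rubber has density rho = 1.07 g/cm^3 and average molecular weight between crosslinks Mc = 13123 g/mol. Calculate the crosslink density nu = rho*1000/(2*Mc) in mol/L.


nu = rho * 1000 / (2 * Mc)
nu = 1.07 * 1000 / (2 * 13123)
nu = 1070.0 / 26246
nu = 0.0408 mol/L

0.0408 mol/L


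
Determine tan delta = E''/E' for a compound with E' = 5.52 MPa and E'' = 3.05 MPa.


tan delta = E'' / E'
= 3.05 / 5.52
= 0.5525

tan delta = 0.5525


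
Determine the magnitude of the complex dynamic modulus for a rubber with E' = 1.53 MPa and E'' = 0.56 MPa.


|E*| = sqrt(E'^2 + E''^2)
= sqrt(1.53^2 + 0.56^2)
= sqrt(2.3409 + 0.3136)
= 1.629 MPa

1.629 MPa


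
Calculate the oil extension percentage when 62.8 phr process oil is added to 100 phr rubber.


Oil % = oil / (100 + oil) * 100
= 62.8 / (100 + 62.8) * 100
= 62.8 / 162.8 * 100
= 38.57%

38.57%


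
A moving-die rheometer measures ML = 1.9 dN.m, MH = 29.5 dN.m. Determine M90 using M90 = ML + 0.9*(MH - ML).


M90 = ML + 0.9 * (MH - ML)
M90 = 1.9 + 0.9 * (29.5 - 1.9)
M90 = 1.9 + 0.9 * 27.6
M90 = 26.74 dN.m

26.74 dN.m


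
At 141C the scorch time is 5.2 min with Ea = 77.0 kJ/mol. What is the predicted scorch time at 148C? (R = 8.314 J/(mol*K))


Convert temperatures: T1 = 141 + 273.15 = 414.15 K, T2 = 148 + 273.15 = 421.15 K
ts2_new = 5.2 * exp(77000 / 8.314 * (1/421.15 - 1/414.15))
1/T2 - 1/T1 = -4.0133e-05
ts2_new = 3.59 min

3.59 min


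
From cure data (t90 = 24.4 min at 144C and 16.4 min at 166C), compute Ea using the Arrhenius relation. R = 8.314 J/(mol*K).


T1 = 417.15 K, T2 = 439.15 K
1/T1 - 1/T2 = 1.2009e-04
ln(t1/t2) = ln(24.4/16.4) = 0.3973
Ea = 8.314 * 0.3973 / 1.2009e-04 = 27505.0858 J/mol
Ea = 27.51 kJ/mol

27.51 kJ/mol


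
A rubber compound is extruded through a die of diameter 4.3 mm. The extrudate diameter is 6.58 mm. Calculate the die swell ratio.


Die swell ratio = D_extrudate / D_die
= 6.58 / 4.3
= 1.53

Die swell = 1.53


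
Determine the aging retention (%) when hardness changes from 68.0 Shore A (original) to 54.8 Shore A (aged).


Retention = aged / original * 100
= 54.8 / 68.0 * 100
= 80.6%

80.6%


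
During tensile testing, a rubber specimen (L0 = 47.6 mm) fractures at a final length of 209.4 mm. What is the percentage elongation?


Elongation = (Lf - L0) / L0 * 100
= (209.4 - 47.6) / 47.6 * 100
= 161.8 / 47.6 * 100
= 339.9%

339.9%


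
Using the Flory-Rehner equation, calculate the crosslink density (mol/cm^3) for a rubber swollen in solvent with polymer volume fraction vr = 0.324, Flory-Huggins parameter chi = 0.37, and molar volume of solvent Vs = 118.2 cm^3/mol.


ln(1 - vr) = ln(1 - 0.324) = -0.3916
Numerator = -((-0.3916) + 0.324 + 0.37 * 0.324^2) = 0.0287
Denominator = 118.2 * (0.324^(1/3) - 0.324/2) = 62.0347
nu = 0.0287 / 62.0347 = 4.6298e-04 mol/cm^3

4.6298e-04 mol/cm^3


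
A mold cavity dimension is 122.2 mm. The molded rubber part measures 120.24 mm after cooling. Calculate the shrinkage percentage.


Shrinkage = (mold - part) / mold * 100
= (122.2 - 120.24) / 122.2 * 100
= 1.96 / 122.2 * 100
= 1.6%

1.6%


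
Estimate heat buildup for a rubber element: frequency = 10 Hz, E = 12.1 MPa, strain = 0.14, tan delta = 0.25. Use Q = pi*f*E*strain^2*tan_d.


Q = pi * f * E * strain^2 * tan_d
= pi * 10 * 12.1 * 0.14^2 * 0.25
= pi * 10 * 12.1 * 0.0196 * 0.25
= 1.8627

Q = 1.8627


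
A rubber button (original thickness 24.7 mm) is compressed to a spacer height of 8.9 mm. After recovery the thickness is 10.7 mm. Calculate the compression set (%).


CS = (t0 - recovered) / (t0 - ts) * 100
= (24.7 - 10.7) / (24.7 - 8.9) * 100
= 14.0 / 15.8 * 100
= 88.6%

88.6%


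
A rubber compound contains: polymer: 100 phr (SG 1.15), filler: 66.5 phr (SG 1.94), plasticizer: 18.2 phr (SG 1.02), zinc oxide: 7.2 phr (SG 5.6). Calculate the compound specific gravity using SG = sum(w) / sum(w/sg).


Sum of weights = 191.9
Volume contributions:
  polymer: 100/1.15 = 86.9565
  filler: 66.5/1.94 = 34.2784
  plasticizer: 18.2/1.02 = 17.8431
  zinc oxide: 7.2/5.6 = 1.2857
Sum of volumes = 140.3637
SG = 191.9 / 140.3637 = 1.367

SG = 1.367


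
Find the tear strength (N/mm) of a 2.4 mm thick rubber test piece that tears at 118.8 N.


Tear strength = force / thickness
= 118.8 / 2.4
= 49.5 N/mm

49.5 N/mm


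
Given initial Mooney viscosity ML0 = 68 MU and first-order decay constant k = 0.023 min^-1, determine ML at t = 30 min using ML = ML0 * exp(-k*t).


ML = ML0 * exp(-k * t)
ML = 68 * exp(-0.023 * 30)
ML = 68 * 0.5016
ML = 34.11 MU

34.11 MU


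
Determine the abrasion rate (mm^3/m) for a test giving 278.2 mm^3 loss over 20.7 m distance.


Rate = volume_loss / distance
= 278.2 / 20.7
= 13.44 mm^3/m

13.44 mm^3/m


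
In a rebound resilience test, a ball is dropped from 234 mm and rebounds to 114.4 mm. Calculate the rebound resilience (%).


Resilience = h_rebound / h_drop * 100
= 114.4 / 234 * 100
= 48.9%

48.9%


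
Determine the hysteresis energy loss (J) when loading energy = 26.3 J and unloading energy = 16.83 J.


Hysteresis loss = loading - unloading
= 26.3 - 16.83
= 9.47 J

9.47 J


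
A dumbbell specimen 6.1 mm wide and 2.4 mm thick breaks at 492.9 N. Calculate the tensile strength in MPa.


Area = width * thickness = 6.1 * 2.4 = 14.64 mm^2
TS = force / area = 492.9 / 14.64 = 33.67 MPa

33.67 MPa


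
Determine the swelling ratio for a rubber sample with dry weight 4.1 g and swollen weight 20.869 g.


Q = W_swollen / W_dry
Q = 20.869 / 4.1
Q = 5.09

Q = 5.09


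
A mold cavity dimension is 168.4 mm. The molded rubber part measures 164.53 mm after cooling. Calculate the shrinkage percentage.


Shrinkage = (mold - part) / mold * 100
= (168.4 - 164.53) / 168.4 * 100
= 3.87 / 168.4 * 100
= 2.3%

2.3%


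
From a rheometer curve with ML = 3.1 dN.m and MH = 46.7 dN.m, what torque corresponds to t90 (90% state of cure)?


M90 = ML + 0.9 * (MH - ML)
M90 = 3.1 + 0.9 * (46.7 - 3.1)
M90 = 3.1 + 0.9 * 43.6
M90 = 42.34 dN.m

42.34 dN.m


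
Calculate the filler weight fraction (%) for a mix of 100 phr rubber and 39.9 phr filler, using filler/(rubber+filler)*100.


Filler % = filler / (rubber + filler) * 100
= 39.9 / (100 + 39.9) * 100
= 39.9 / 139.9 * 100
= 28.52%

28.52%


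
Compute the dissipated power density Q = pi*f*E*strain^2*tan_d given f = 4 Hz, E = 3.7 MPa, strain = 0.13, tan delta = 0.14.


Q = pi * f * E * strain^2 * tan_d
= pi * 4 * 3.7 * 0.13^2 * 0.14
= pi * 4 * 3.7 * 0.0169 * 0.14
= 0.1100

Q = 0.1100


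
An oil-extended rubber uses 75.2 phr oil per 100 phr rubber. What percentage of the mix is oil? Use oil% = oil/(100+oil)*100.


Oil % = oil / (100 + oil) * 100
= 75.2 / (100 + 75.2) * 100
= 75.2 / 175.2 * 100
= 42.92%

42.92%


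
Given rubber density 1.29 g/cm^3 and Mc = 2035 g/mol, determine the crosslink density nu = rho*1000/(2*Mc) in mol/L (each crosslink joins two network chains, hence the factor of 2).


nu = rho * 1000 / (2 * Mc)
nu = 1.29 * 1000 / (2 * 2035)
nu = 1290.0 / 4070
nu = 0.3170 mol/L

0.3170 mol/L


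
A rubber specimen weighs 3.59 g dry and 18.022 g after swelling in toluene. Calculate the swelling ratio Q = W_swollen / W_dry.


Q = W_swollen / W_dry
Q = 18.022 / 3.59
Q = 5.02

Q = 5.02


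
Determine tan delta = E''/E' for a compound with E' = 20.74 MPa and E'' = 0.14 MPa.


tan delta = E'' / E'
= 0.14 / 20.74
= 0.0068

tan delta = 0.0068


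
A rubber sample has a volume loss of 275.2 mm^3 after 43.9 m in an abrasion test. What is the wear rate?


Rate = volume_loss / distance
= 275.2 / 43.9
= 6.269 mm^3/m

6.269 mm^3/m


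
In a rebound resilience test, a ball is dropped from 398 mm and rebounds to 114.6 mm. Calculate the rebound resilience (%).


Resilience = h_rebound / h_drop * 100
= 114.6 / 398 * 100
= 28.8%

28.8%


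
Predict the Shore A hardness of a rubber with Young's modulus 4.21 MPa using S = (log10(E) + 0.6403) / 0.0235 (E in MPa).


log10(E) = 0.0235*S - 0.6403  =>  S = (log10(E) + 0.6403) / 0.0235
log10(4.21) = 0.624282
S = (0.624282 + 0.6403) / 0.0235 = 1.264582 / 0.0235
S = 53.8

Shore A = 53.8


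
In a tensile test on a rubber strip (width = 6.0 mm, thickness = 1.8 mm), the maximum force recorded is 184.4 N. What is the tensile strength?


Area = width * thickness = 6.0 * 1.8 = 10.8 mm^2
TS = force / area = 184.4 / 10.8 = 17.07 MPa

17.07 MPa


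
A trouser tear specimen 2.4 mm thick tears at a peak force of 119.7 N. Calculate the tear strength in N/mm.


Tear strength = force / thickness
= 119.7 / 2.4
= 49.88 N/mm

49.88 N/mm


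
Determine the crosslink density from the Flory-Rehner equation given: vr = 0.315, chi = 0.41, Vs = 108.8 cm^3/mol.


ln(1 - vr) = ln(1 - 0.315) = -0.3783
Numerator = -((-0.3783) + 0.315 + 0.41 * 0.315^2) = 0.0227
Denominator = 108.8 * (0.315^(1/3) - 0.315/2) = 56.8925
nu = 0.0227 / 56.8925 = 3.9819e-04 mol/cm^3

3.9819e-04 mol/cm^3


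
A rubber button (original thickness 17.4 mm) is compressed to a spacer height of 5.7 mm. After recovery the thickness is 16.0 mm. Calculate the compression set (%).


CS = (t0 - recovered) / (t0 - ts) * 100
= (17.4 - 16.0) / (17.4 - 5.7) * 100
= 1.4 / 11.7 * 100
= 12.0%

12.0%


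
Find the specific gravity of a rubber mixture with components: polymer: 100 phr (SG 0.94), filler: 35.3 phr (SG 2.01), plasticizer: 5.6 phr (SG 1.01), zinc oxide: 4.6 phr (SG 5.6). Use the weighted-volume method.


Sum of weights = 145.5
Volume contributions:
  polymer: 100/0.94 = 106.3830
  filler: 35.3/2.01 = 17.5622
  plasticizer: 5.6/1.01 = 5.5446
  zinc oxide: 4.6/5.6 = 0.8214
Sum of volumes = 130.3112
SG = 145.5 / 130.3112 = 1.117

SG = 1.117


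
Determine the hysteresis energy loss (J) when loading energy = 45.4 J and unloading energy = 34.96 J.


Hysteresis loss = loading - unloading
= 45.4 - 34.96
= 10.44 J

10.44 J


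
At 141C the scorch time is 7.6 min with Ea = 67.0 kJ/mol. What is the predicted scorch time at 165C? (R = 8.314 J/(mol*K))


Convert temperatures: T1 = 141 + 273.15 = 414.15 K, T2 = 165 + 273.15 = 438.15 K
ts2_new = 7.6 * exp(67000 / 8.314 * (1/438.15 - 1/414.15))
1/T2 - 1/T1 = -1.3226e-04
ts2_new = 2.62 min

2.62 min


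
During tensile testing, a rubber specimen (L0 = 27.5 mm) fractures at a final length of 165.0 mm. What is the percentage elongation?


Elongation = (Lf - L0) / L0 * 100
= (165.0 - 27.5) / 27.5 * 100
= 137.5 / 27.5 * 100
= 500.0%

500.0%


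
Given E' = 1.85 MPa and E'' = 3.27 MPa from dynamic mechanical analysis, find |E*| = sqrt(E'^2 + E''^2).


|E*| = sqrt(E'^2 + E''^2)
= sqrt(1.85^2 + 3.27^2)
= sqrt(3.4225 + 10.6929)
= 3.757 MPa

3.757 MPa


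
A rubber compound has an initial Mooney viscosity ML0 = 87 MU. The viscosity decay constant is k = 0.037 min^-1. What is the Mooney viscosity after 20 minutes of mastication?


ML = ML0 * exp(-k * t)
ML = 87 * exp(-0.037 * 20)
ML = 87 * 0.4771
ML = 41.51 MU

41.51 MU


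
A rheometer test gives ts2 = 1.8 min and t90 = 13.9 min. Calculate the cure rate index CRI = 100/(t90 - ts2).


CRI = 100 / (t90 - ts2)
= 100 / (13.9 - 1.8)
= 100 / 12.1
= 8.26 min^-1

8.26 min^-1


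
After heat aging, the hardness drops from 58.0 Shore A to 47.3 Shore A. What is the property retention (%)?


Retention = aged / original * 100
= 47.3 / 58.0 * 100
= 81.6%

81.6%


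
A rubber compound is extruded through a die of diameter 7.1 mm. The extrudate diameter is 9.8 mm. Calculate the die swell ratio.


Die swell ratio = D_extrudate / D_die
= 9.8 / 7.1
= 1.38

Die swell = 1.38


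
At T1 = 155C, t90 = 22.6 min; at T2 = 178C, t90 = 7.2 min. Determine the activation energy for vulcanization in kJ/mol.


T1 = 428.15 K, T2 = 451.15 K
1/T1 - 1/T2 = 1.1907e-04
ln(t1/t2) = ln(22.6/7.2) = 1.1439
Ea = 8.314 * 1.1439 / 1.1907e-04 = 79868.4652 J/mol
Ea = 79.87 kJ/mol

79.87 kJ/mol


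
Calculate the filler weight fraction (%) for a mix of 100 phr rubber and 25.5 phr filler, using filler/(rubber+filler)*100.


Filler % = filler / (rubber + filler) * 100
= 25.5 / (100 + 25.5) * 100
= 25.5 / 125.5 * 100
= 20.32%

20.32%


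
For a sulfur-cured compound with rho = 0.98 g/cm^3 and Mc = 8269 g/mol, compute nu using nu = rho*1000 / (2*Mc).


nu = rho * 1000 / (2 * Mc)
nu = 0.98 * 1000 / (2 * 8269)
nu = 980.0 / 16538
nu = 0.0593 mol/L

0.0593 mol/L


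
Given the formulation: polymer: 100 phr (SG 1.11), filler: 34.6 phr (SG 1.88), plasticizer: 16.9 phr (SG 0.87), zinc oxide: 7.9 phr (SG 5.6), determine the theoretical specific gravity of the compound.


Sum of weights = 159.4
Volume contributions:
  polymer: 100/1.11 = 90.0901
  filler: 34.6/1.88 = 18.4043
  plasticizer: 16.9/0.87 = 19.4253
  zinc oxide: 7.9/5.6 = 1.4107
Sum of volumes = 129.3303
SG = 159.4 / 129.3303 = 1.233

SG = 1.233


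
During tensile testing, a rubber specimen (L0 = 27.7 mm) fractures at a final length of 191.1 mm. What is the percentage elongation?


Elongation = (Lf - L0) / L0 * 100
= (191.1 - 27.7) / 27.7 * 100
= 163.4 / 27.7 * 100
= 589.9%

589.9%


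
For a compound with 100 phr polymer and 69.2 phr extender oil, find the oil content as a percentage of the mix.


Oil % = oil / (100 + oil) * 100
= 69.2 / (100 + 69.2) * 100
= 69.2 / 169.2 * 100
= 40.9%

40.9%


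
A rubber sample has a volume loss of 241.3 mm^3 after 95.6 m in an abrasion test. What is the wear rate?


Rate = volume_loss / distance
= 241.3 / 95.6
= 2.524 mm^3/m

2.524 mm^3/m


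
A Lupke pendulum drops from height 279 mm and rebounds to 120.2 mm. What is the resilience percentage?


Resilience = h_rebound / h_drop * 100
= 120.2 / 279 * 100
= 43.1%

43.1%


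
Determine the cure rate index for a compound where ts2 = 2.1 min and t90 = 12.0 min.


CRI = 100 / (t90 - ts2)
= 100 / (12.0 - 2.1)
= 100 / 9.9
= 10.1 min^-1

10.1 min^-1


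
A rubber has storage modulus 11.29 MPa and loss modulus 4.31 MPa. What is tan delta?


tan delta = E'' / E'
= 4.31 / 11.29
= 0.3818

tan delta = 0.3818


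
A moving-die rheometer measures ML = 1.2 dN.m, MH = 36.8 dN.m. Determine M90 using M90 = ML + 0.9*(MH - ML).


M90 = ML + 0.9 * (MH - ML)
M90 = 1.2 + 0.9 * (36.8 - 1.2)
M90 = 1.2 + 0.9 * 35.6
M90 = 33.24 dN.m

33.24 dN.m


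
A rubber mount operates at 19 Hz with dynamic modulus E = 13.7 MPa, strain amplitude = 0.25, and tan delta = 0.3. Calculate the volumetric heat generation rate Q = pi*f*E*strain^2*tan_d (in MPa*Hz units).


Q = pi * f * E * strain^2 * tan_d
= pi * 19 * 13.7 * 0.25^2 * 0.3
= pi * 19 * 13.7 * 0.0625 * 0.3
= 15.3329

Q = 15.3329


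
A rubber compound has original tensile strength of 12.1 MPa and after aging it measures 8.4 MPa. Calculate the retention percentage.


Retention = aged / original * 100
= 8.4 / 12.1 * 100
= 69.4%

69.4%


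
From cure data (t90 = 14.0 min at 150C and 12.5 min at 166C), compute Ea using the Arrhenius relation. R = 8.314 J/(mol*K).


T1 = 423.15 K, T2 = 439.15 K
1/T1 - 1/T2 = 8.6102e-05
ln(t1/t2) = ln(14.0/12.5) = 0.1133
Ea = 8.314 * 0.1133 / 8.6102e-05 = 10943.0182 J/mol
Ea = 10.94 kJ/mol

10.94 kJ/mol


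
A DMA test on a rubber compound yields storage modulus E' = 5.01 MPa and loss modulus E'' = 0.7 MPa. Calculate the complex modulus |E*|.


|E*| = sqrt(E'^2 + E''^2)
= sqrt(5.01^2 + 0.7^2)
= sqrt(25.1001 + 0.4900)
= 5.059 MPa

5.059 MPa


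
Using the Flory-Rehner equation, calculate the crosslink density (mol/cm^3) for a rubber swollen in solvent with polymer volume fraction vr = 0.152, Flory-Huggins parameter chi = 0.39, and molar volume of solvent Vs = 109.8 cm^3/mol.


ln(1 - vr) = ln(1 - 0.152) = -0.1649
Numerator = -((-0.1649) + 0.152 + 0.39 * 0.152^2) = 0.0039
Denominator = 109.8 * (0.152^(1/3) - 0.152/2) = 50.2533
nu = 0.0039 / 50.2533 = 7.6892e-05 mol/cm^3

7.6892e-05 mol/cm^3


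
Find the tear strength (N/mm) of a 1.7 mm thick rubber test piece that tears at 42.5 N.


Tear strength = force / thickness
= 42.5 / 1.7
= 25.0 N/mm

25.0 N/mm


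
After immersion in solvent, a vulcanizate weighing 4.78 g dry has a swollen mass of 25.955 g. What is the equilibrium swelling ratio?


Q = W_swollen / W_dry
Q = 25.955 / 4.78
Q = 5.43

Q = 5.43


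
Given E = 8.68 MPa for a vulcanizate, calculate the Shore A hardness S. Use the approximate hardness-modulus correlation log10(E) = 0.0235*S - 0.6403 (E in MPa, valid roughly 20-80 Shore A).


log10(E) = 0.0235*S - 0.6403  =>  S = (log10(E) + 0.6403) / 0.0235
log10(8.68) = 0.938520
S = (0.938520 + 0.6403) / 0.0235 = 1.578820 / 0.0235
S = 67.2

Shore A = 67.2


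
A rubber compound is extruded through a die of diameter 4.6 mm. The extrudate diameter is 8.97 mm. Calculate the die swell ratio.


Die swell ratio = D_extrudate / D_die
= 8.97 / 4.6
= 1.95

Die swell = 1.95


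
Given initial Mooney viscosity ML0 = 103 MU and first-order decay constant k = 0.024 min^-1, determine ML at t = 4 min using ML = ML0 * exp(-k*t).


ML = ML0 * exp(-k * t)
ML = 103 * exp(-0.024 * 4)
ML = 103 * 0.9085
ML = 93.57 MU

93.57 MU


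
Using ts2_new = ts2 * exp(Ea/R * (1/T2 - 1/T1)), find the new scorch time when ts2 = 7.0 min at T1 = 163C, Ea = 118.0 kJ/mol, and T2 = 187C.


Convert temperatures: T1 = 163 + 273.15 = 436.15 K, T2 = 187 + 273.15 = 460.15 K
ts2_new = 7.0 * exp(118000 / 8.314 * (1/460.15 - 1/436.15))
1/T2 - 1/T1 = -1.1958e-04
ts2_new = 1.28 min

1.28 min


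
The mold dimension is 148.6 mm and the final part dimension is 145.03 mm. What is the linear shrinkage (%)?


Shrinkage = (mold - part) / mold * 100
= (148.6 - 145.03) / 148.6 * 100
= 3.57 / 148.6 * 100
= 2.4%

2.4%


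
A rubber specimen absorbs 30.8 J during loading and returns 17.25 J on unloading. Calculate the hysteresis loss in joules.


Hysteresis loss = loading - unloading
= 30.8 - 17.25
= 13.55 J

13.55 J


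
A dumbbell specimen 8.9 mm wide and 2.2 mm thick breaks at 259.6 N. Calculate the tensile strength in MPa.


Area = width * thickness = 8.9 * 2.2 = 19.58 mm^2
TS = force / area = 259.6 / 19.58 = 13.26 MPa

13.26 MPa


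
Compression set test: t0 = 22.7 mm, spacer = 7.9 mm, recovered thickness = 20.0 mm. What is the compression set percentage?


CS = (t0 - recovered) / (t0 - ts) * 100
= (22.7 - 20.0) / (22.7 - 7.9) * 100
= 2.7 / 14.8 * 100
= 18.2%

18.2%


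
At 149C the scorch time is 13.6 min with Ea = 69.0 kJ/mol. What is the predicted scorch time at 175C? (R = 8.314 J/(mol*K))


Convert temperatures: T1 = 149 + 273.15 = 422.15 K, T2 = 175 + 273.15 = 448.15 K
ts2_new = 13.6 * exp(69000 / 8.314 * (1/448.15 - 1/422.15))
1/T2 - 1/T1 = -1.3743e-04
ts2_new = 4.35 min

4.35 min


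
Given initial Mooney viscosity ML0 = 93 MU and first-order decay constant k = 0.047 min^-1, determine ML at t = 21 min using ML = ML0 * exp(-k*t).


ML = ML0 * exp(-k * t)
ML = 93 * exp(-0.047 * 21)
ML = 93 * 0.3727
ML = 34.66 MU

34.66 MU


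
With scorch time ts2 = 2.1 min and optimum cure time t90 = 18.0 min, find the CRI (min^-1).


CRI = 100 / (t90 - ts2)
= 100 / (18.0 - 2.1)
= 100 / 15.9
= 6.29 min^-1

6.29 min^-1
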